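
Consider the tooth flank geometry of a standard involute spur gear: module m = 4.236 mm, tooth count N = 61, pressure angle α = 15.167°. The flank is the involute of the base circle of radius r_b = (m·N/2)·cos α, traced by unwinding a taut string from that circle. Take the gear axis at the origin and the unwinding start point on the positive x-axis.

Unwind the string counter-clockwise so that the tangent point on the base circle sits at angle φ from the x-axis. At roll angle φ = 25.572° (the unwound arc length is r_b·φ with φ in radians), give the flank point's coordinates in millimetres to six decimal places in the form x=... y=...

x=136.505747 y=3.622326

pitch radius r_p = m·N/2 = 4.236·61/2 = 129.198000
base radius r_b = r_p·cos α = 129.198000·cos 15.167° = 124.697691
roll angle φ = 25.572° = 0.44631560 rad
x = r_b·(cos φ + φ·sin φ) = 124.697691·(0.90204358 + 0.44631560·0.43164498) = 136.505747
y = r_b·(sin φ − φ·cos φ) = 124.697691·(0.43164498 − 0.44631560·0.90204358) = 3.622326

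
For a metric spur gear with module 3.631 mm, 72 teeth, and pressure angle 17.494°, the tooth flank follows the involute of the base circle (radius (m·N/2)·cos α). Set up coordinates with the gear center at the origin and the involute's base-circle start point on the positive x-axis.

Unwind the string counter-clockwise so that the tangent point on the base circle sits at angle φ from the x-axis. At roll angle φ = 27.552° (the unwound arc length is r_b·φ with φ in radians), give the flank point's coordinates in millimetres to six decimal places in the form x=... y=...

pitch radius r_p = m·N/2 = 3.631·72/2 = 130.716000
base radius r_b = r_p·cos α = 130.716000·cos 17.494° = 124.670180
roll angle φ = 27.552° = 0.48087312 rad
x = r_b·(cos φ + φ·sin φ) = 124.670180·(0.88659140 + 0.48087312·0.46255345) = 138.261838
y = r_b·(sin φ − φ·cos φ) = 124.670180·(0.46255345 − 0.48087312·0.88659140) = 4.514991

x=138.261838 y=4.514991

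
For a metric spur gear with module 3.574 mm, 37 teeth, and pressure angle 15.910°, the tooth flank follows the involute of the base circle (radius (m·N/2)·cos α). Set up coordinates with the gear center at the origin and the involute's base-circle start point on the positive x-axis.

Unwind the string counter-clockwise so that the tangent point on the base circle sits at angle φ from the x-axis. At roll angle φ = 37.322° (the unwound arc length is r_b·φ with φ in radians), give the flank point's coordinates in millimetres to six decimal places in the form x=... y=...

pitch radius r_p = m·N/2 = 3.574·37/2 = 66.119000
base radius r_b = r_p·cos α = 66.119000·cos 15.910° = 63.586211
roll angle φ = 37.322° = 0.65139178 rad
x = r_b·(cos φ + φ·sin φ) = 63.586211·(0.79524074 + 0.65139178·0.60629380) = 75.678753
y = r_b·(sin φ − φ·cos φ) = 63.586211·(0.60629380 − 0.65139178·0.79524074) = 5.613423

x=75.678753 y=5.613423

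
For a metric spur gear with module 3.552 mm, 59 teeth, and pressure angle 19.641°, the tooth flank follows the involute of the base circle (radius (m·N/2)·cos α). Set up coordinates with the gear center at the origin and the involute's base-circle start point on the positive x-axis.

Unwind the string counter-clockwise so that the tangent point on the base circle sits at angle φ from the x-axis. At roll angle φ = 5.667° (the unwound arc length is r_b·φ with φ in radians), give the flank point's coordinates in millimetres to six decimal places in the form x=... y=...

pitch radius r_p = m·N/2 = 3.552·59/2 = 104.784000
base radius r_b = r_p·cos α = 104.784000·cos 19.641° = 98.687370
roll angle φ = 5.667° = 0.09890781 rad
x = r_b·(cos φ + φ·sin φ) = 98.687370·(0.99511261 + 0.09890781·0.09874662) = 99.168907
y = r_b·(sin φ − φ·cos φ) = 98.687370·(0.09874662 − 0.09890781·0.99511261) = 0.031799

x=99.168907 y=0.031799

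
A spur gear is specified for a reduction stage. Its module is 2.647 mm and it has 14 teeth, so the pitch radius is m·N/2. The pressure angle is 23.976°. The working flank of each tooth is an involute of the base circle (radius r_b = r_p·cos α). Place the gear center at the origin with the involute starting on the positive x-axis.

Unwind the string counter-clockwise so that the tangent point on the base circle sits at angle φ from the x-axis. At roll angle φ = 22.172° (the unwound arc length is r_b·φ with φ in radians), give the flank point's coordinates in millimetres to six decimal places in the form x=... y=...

pitch radius r_p = m·N/2 = 2.647·14/2 = 18.529000
base radius r_b = r_p·cos α = 18.529000·cos 23.976° = 16.930239
roll angle φ = 22.172° = 0.38697440 rad
x = r_b·(cos φ + φ·sin φ) = 16.930239·(0.92605512 + 0.38697440·0.37738828) = 18.150820
y = r_b·(sin φ − φ·cos φ) = 16.930239·(0.37738828 − 0.38697440·0.92605512) = 0.322160

x=18.150820 y=0.322160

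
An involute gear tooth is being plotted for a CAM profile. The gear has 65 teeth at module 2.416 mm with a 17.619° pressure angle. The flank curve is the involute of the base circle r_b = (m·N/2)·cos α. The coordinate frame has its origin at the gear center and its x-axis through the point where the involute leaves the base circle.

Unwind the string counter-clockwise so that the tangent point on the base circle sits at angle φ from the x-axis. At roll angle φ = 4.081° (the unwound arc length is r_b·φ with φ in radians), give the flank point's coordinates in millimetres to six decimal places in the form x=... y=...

x=75.026246 y=0.009010

pitch radius r_p = m·N/2 = 2.416·65/2 = 78.520000
base radius r_b = r_p·cos α = 78.520000·cos 17.619° = 74.836654
roll angle φ = 4.081° = 0.07122689 rad
x = r_b·(cos φ + φ·sin φ) = 74.836654·(0.99746444 + 0.07122689·0.07116668) = 75.026246
y = r_b·(sin φ − φ·cos φ) = 74.836654·(0.07116668 − 0.07122689·0.99746444) = 0.009010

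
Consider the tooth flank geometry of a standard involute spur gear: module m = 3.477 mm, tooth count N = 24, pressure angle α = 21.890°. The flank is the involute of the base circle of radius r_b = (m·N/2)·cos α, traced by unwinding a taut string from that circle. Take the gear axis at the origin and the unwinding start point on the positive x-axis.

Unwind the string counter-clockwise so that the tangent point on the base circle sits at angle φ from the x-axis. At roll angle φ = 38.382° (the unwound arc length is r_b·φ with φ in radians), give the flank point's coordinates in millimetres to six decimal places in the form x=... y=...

pitch radius r_p = m·N/2 = 3.477·24/2 = 41.724000
base radius r_b = r_p·cos α = 41.724000·cos 21.890° = 38.715755
roll angle φ = 38.382° = 0.66989227 rad
x = r_b·(cos φ + φ·sin φ) = 38.715755·(0.78388856 + 0.66989227·0.62090155) = 46.452159
y = r_b·(sin φ − φ·cos φ) = 38.715755·(0.62090155 − 0.66989227·0.78388856) = 3.708220

x=46.452159 y=3.708220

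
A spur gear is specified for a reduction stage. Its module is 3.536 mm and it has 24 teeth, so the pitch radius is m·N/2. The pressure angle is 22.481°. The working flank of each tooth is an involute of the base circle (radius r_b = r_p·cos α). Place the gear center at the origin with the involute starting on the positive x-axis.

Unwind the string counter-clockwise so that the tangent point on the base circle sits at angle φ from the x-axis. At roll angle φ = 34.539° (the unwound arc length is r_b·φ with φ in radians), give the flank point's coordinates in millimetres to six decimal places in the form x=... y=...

x=45.697020 y=2.760221

pitch radius r_p = m·N/2 = 3.536·24/2 = 42.432000
base radius r_b = r_p·cos α = 42.432000·cos 22.481° = 39.207439
roll angle φ = 34.539° = 0.60281927 rad
x = r_b·(cos φ + φ·sin φ) = 39.207439·(0.82374046 + 0.60281927·0.56696707) = 45.697020
y = r_b·(sin φ − φ·cos φ) = 39.207439·(0.56696707 − 0.60281927·0.82374046) = 2.760221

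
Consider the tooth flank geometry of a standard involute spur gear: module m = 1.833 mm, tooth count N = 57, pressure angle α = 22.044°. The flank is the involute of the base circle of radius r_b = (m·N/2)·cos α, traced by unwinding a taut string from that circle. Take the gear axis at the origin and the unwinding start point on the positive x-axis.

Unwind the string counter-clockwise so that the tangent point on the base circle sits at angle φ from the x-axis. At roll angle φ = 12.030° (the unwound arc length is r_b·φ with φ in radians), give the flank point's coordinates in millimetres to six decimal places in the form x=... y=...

pitch radius r_p = m·N/2 = 1.833·57/2 = 52.240500
base radius r_b = r_p·cos α = 52.240500·cos 22.044° = 48.421505
roll angle φ = 12.030° = 0.20996311 rad
x = r_b·(cos φ + φ·sin φ) = 48.421505·(0.97803860 + 0.20996311·0.20842382) = 49.477090
y = r_b·(sin φ − φ·cos φ) = 48.421505·(0.20842382 − 0.20996311·0.97803860) = 0.148741

x=49.477090 y=0.148741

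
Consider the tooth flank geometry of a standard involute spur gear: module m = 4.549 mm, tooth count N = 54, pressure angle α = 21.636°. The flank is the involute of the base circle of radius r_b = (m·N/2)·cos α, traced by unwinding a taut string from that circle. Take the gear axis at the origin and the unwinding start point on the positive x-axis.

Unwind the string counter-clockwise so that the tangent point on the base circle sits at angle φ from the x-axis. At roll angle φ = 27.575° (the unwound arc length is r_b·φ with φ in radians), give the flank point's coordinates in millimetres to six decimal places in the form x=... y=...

pitch radius r_p = m·N/2 = 4.549·54/2 = 122.823000
base radius r_b = r_p·cos α = 122.823000·cos 21.636° = 114.169506
roll angle φ = 27.575° = 0.48127454 rad
x = r_b·(cos φ + φ·sin φ) = 114.169506·(0.88640565 + 0.48127454·0.46290931) = 126.635915
y = r_b·(sin φ − φ·cos φ) = 114.169506·(0.46290931 − 0.48127454·0.88640565) = 4.144906

x=126.635915 y=4.144906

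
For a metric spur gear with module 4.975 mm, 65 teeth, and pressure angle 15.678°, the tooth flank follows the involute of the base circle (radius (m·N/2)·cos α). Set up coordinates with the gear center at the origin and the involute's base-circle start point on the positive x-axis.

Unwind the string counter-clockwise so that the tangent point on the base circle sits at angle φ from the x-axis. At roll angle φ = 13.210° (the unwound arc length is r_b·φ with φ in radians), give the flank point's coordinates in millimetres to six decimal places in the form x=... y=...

x=159.754715 y=0.632586

pitch radius r_p = m·N/2 = 4.975·65/2 = 161.687500
base radius r_b = r_p·cos α = 161.687500·cos 15.678° = 155.672010
roll angle φ = 13.210° = 0.23055799 rad
x = r_b·(cos φ + φ·sin φ) = 155.672010·(0.97353903 + 0.23055799·0.22852079) = 159.754715
y = r_b·(sin φ − φ·cos φ) = 155.672010·(0.22852079 − 0.23055799·0.97353903) = 0.632586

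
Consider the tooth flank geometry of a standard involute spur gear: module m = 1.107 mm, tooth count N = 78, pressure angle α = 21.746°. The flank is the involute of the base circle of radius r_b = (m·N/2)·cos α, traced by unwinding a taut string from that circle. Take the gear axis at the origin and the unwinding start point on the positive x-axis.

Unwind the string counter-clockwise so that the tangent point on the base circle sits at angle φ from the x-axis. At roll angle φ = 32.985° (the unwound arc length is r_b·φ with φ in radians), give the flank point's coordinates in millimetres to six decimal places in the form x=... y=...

pitch radius r_p = m·N/2 = 1.107·78/2 = 43.173000
base radius r_b = r_p·cos α = 43.173000·cos 21.746° = 40.100612
roll angle φ = 32.985° = 0.57569685 rad
x = r_b·(cos φ + φ·sin φ) = 40.100612·(0.83881313 + 0.57569685·0.54441945) = 46.205276
y = r_b·(sin φ − φ·cos φ) = 40.100612·(0.54441945 − 0.57569685·0.83881313) = 2.466884

x=46.205276 y=2.466884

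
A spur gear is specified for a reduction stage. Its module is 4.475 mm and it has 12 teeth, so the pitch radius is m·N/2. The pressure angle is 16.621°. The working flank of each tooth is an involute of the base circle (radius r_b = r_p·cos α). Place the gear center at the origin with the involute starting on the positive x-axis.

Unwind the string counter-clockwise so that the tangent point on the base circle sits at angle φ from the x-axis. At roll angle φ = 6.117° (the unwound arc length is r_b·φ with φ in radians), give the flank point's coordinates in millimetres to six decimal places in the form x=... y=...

pitch radius r_p = m·N/2 = 4.475·12/2 = 26.850000
base radius r_b = r_p·cos α = 26.850000·cos 16.621° = 25.728148
roll angle φ = 6.117° = 0.10676179 rad
x = r_b·(cos φ + φ·sin φ) = 25.728148·(0.99430637 + 0.10676179·0.10655909) = 25.874356
y = r_b·(sin φ − φ·cos φ) = 25.728148·(0.10655909 − 0.10676179·0.99430637) = 0.010424

x=25.874356 y=0.010424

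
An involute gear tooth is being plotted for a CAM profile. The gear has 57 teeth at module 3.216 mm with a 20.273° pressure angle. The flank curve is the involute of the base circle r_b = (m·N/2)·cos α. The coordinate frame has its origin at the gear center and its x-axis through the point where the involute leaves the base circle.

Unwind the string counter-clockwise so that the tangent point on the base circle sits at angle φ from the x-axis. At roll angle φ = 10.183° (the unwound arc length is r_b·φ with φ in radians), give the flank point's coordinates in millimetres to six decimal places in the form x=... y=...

x=87.325308 y=0.160381

pitch radius r_p = m·N/2 = 3.216·57/2 = 91.656000
base radius r_b = r_p·cos α = 91.656000·cos 20.273° = 85.978123
roll angle φ = 10.183° = 0.17772688 rad
x = r_b·(cos φ + φ·sin φ) = 85.978123·(0.98424811 + 0.17772688·0.17679272) = 87.325308
y = r_b·(sin φ − φ·cos φ) = 85.978123·(0.17679272 − 0.17772688·0.98424811) = 0.160381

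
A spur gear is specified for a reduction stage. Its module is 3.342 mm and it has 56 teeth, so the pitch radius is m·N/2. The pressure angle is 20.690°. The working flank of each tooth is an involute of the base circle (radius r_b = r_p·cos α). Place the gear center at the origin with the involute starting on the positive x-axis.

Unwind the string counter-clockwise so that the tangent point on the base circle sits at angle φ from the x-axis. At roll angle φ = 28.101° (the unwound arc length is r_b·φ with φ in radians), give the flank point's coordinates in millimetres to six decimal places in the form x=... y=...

x=97.444935 y=3.360502

pitch radius r_p = m·N/2 = 3.342·56/2 = 93.576000
base radius r_b = r_p·cos α = 93.576000·cos 20.690° = 87.540882
roll angle φ = 28.101° = 0.49045497 rad
x = r_b·(cos φ + φ·sin φ) = 87.540882·(0.88211865 + 0.49045497·0.47102728) = 97.444935
y = r_b·(sin φ − φ·cos φ) = 87.540882·(0.47102728 − 0.49045497·0.88211865) = 3.360502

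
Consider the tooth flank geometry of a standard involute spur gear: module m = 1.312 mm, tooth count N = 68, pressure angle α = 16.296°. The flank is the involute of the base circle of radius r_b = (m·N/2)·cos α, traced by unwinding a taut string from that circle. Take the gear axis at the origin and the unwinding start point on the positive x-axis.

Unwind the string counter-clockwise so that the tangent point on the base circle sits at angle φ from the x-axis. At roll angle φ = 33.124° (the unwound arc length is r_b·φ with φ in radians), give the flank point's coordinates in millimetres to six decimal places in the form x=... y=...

x=49.384112 y=2.666605

pitch radius r_p = m·N/2 = 1.312·68/2 = 44.608000
base radius r_b = r_p·cos α = 44.608000·cos 16.296° = 42.815868
roll angle φ = 33.124° = 0.57812286 rad
x = r_b·(cos φ + φ·sin φ) = 42.815868·(0.83748989 + 0.57812286·0.54645282) = 49.384112
y = r_b·(sin φ − φ·cos φ) = 42.815868·(0.54645282 − 0.57812286·0.83748989) = 2.666605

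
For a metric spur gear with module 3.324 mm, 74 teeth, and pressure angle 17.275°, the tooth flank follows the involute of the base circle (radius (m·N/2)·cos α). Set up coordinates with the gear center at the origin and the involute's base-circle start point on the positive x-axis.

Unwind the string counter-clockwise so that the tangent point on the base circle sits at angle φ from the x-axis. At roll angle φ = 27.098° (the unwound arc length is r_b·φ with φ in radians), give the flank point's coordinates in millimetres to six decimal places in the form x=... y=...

x=129.849216 y=4.049424

pitch radius r_p = m·N/2 = 3.324·74/2 = 122.988000
base radius r_b = r_p·cos α = 122.988000·cos 17.275° = 117.440068
roll angle φ = 27.098° = 0.47294932 rad
x = r_b·(cos φ + φ·sin φ) = 117.440068·(0.89022871 + 0.47294932·0.45551383) = 129.849216
y = r_b·(sin φ − φ·cos φ) = 117.440068·(0.45551383 − 0.47294932·0.89022871) = 4.049424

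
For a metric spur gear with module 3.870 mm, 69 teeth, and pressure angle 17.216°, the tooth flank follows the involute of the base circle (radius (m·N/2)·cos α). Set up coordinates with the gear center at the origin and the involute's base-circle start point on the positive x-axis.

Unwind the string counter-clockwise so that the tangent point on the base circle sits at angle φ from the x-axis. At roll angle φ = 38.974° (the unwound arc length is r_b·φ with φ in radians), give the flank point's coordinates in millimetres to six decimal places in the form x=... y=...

pitch radius r_p = m·N/2 = 3.870·69/2 = 133.515000
base radius r_b = r_p·cos α = 133.515000·cos 17.216° = 127.532960
roll angle φ = 38.974° = 0.68022462 rad
x = r_b·(cos φ + φ·sin φ) = 127.532960·(0.77743146 + 0.68022462·0.62896767) = 153.711747
y = r_b·(sin φ − φ·cos φ) = 127.532960·(0.62896767 − 0.68022462·0.77743146) = 12.771106

x=153.711747 y=12.771106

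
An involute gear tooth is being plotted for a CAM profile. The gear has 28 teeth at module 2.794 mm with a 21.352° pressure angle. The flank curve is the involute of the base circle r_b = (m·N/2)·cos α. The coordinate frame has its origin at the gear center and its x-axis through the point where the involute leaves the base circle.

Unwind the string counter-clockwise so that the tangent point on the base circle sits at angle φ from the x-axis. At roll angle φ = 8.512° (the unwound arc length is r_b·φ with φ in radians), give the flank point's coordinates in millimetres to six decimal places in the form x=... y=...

x=36.830940 y=0.039730

pitch radius r_p = m·N/2 = 2.794·28/2 = 39.116000
base radius r_b = r_p·cos α = 39.116000·cos 21.352° = 36.431123
roll angle φ = 8.512° = 0.14856243 rad
x = r_b·(cos φ + φ·sin φ) = 36.431123·(0.98898488 + 0.14856243·0.14801655) = 36.830940
y = r_b·(sin φ − φ·cos φ) = 36.431123·(0.14801655 − 0.14856243·0.98898488) = 0.039730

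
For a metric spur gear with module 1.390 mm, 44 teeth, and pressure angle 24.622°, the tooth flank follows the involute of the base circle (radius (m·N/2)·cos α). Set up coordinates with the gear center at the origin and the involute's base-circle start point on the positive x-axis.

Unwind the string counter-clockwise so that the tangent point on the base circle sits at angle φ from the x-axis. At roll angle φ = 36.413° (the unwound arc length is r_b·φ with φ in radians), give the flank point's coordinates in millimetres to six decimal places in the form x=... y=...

pitch radius r_p = m·N/2 = 1.390·44/2 = 30.580000
base radius r_b = r_p·cos α = 30.580000·cos 24.622° = 27.799550
roll angle φ = 36.413° = 0.63552674 rad
x = r_b·(cos φ + φ·sin φ) = 27.799550·(0.80475913 + 0.63552674·0.59360150) = 32.859312
y = r_b·(sin φ − φ·cos φ) = 27.799550·(0.59360150 − 0.63552674·0.80475913) = 2.283887

x=32.859312 y=2.283887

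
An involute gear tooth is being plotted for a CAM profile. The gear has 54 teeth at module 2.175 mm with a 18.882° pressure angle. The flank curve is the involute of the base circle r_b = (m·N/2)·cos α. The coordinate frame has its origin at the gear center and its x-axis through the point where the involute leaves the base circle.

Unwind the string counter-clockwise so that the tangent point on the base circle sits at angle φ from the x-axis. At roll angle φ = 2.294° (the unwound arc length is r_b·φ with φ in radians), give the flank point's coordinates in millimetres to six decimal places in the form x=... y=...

x=55.609354 y=0.001189

pitch radius r_p = m·N/2 = 2.175·54/2 = 58.725000
base radius r_b = r_p·cos α = 58.725000·cos 18.882° = 55.564836
roll angle φ = 2.294° = 0.04003785 rad
x = r_b·(cos φ + φ·sin φ) = 55.564836·(0.99919859 + 0.04003785·0.04002716) = 55.609354
y = r_b·(sin φ − φ·cos φ) = 55.564836·(0.04002716 − 0.04003785·0.99919859) = 0.001189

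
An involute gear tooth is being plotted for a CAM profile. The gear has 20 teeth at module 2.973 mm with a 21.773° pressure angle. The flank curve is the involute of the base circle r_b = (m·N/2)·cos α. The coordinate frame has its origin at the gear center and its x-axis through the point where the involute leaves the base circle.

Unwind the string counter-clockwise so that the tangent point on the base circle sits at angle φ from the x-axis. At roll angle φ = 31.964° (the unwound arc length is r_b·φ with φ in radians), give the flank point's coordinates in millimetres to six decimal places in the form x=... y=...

x=31.576878 y=1.548707

pitch radius r_p = m·N/2 = 2.973·20/2 = 29.730000
base radius r_b = r_p·cos α = 29.730000·cos 21.773° = 27.609083
roll angle φ = 31.964° = 0.55787704 rad
x = r_b·(cos φ + φ·sin φ) = 27.609083·(0.84838089 + 0.55787704·0.52938632) = 31.576878
y = r_b·(sin φ − φ·cos φ) = 27.609083·(0.52938632 − 0.55787704·0.84838089) = 1.548707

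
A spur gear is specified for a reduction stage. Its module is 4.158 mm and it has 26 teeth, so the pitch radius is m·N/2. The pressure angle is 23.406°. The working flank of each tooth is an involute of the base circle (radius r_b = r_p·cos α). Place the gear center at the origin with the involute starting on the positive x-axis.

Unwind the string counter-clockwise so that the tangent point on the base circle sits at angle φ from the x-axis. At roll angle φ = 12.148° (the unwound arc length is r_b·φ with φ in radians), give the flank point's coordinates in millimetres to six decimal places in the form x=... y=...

pitch radius r_p = m·N/2 = 4.158·26/2 = 54.054000
base radius r_b = r_p·cos α = 54.054000·cos 23.406° = 49.606060
roll angle φ = 12.148° = 0.21202260 rad
x = r_b·(cos φ + φ·sin φ) = 49.606060·(0.97760728 + 0.21202260·0.21043764) = 50.708546
y = r_b·(sin φ − φ·cos φ) = 49.606060·(0.21043764 − 0.21202260·0.97760728) = 0.156894

x=50.708546 y=0.156894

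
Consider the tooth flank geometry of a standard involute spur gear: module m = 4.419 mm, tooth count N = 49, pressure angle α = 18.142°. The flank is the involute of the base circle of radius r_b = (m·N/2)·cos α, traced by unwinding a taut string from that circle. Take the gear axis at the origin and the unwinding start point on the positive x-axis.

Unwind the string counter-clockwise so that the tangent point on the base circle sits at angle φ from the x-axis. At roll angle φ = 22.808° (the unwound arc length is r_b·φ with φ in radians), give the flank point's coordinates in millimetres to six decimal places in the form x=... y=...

x=110.714903 y=2.129218

pitch radius r_p = m·N/2 = 4.419·49/2 = 108.265500
base radius r_b = r_p·cos α = 108.265500·cos 18.142° = 102.883377
roll angle φ = 22.808° = 0.39807470 rad
x = r_b·(cos φ + φ·sin φ) = 102.883377·(0.92180904 + 0.39807470·0.38764430) = 110.714903
y = r_b·(sin φ − φ·cos φ) = 102.883377·(0.38764430 − 0.39807470·0.92180904) = 2.129218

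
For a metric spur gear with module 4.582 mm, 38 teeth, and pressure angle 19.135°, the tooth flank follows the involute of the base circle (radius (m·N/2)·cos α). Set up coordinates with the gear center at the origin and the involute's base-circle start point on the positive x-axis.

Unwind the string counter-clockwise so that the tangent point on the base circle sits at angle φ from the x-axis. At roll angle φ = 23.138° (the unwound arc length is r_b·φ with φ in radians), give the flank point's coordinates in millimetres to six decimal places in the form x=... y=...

x=88.683567 y=1.776291

pitch radius r_p = m·N/2 = 4.582·38/2 = 87.058000
base radius r_b = r_p·cos α = 87.058000·cos 19.135° = 82.247945
roll angle φ = 23.138° = 0.40383428 rad
x = r_b·(cos φ + φ·sin φ) = 82.247945·(0.91956109 + 0.40383428·0.39294708) = 88.683567
y = r_b·(sin φ − φ·cos φ) = 82.247945·(0.39294708 − 0.40383428·0.91956109) = 1.776291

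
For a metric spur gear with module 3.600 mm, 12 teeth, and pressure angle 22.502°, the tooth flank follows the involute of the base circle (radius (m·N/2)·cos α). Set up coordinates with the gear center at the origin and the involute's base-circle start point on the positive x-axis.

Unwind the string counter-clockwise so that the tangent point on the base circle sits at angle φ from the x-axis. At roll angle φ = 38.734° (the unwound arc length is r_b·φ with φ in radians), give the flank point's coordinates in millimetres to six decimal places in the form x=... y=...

x=24.007649 y=1.962777

pitch radius r_p = m·N/2 = 3.600·12/2 = 21.600000
base radius r_b = r_p·cos α = 21.600000·cos 22.502° = 19.955509
roll angle φ = 38.734° = 0.67603583 rad
x = r_b·(cos φ + φ·sin φ) = 19.955509·(0.78005924 + 0.67603583·0.62570566) = 24.007649
y = r_b·(sin φ − φ·cos φ) = 19.955509·(0.62570566 − 0.67603583·0.78005924) = 1.962777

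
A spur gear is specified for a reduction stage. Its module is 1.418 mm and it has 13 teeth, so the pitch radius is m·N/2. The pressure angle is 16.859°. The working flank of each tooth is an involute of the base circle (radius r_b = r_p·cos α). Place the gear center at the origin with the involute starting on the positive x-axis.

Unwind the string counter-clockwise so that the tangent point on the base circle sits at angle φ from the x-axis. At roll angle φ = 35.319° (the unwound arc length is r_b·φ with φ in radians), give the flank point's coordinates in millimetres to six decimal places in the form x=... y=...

x=10.340905 y=0.662909

pitch radius r_p = m·N/2 = 1.418·13/2 = 9.217000
base radius r_b = r_p·cos α = 9.217000·cos 16.859° = 8.820866
roll angle φ = 35.319° = 0.61643284 rad
x = r_b·(cos φ + φ·sin φ) = 8.820866·(0.81594592 + 0.61643284·0.57812823) = 10.340905
y = r_b·(sin φ − φ·cos φ) = 8.820866·(0.57812823 − 0.61643284·0.81594592) = 0.662909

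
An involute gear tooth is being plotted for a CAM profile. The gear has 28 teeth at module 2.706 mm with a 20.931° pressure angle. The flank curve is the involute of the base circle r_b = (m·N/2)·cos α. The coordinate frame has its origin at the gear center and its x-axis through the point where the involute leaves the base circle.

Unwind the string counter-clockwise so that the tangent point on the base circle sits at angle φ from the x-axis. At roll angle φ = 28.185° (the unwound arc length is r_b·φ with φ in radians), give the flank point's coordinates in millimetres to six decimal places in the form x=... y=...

pitch radius r_p = m·N/2 = 2.706·28/2 = 37.884000
base radius r_b = r_p·cos α = 37.884000·cos 20.931° = 35.384085
roll angle φ = 28.185° = 0.49192105 rad
x = r_b·(cos φ + φ·sin φ) = 35.384085·(0.88142714 + 0.49192105·0.47232002) = 39.409778
y = r_b·(sin φ − φ·cos φ) = 35.384085·(0.47232002 − 0.49192105·0.88142714) = 1.370336

x=39.409778 y=1.370336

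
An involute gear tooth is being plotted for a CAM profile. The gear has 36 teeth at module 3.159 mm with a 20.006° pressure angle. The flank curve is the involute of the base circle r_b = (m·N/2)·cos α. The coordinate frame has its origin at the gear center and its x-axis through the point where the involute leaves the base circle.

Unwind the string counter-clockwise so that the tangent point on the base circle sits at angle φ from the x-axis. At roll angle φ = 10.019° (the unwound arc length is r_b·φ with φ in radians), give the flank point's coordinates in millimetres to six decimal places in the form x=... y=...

pitch radius r_p = m·N/2 = 3.159·36/2 = 56.862000
base radius r_b = r_p·cos α = 56.862000·cos 20.006° = 53.430765
roll angle φ = 10.019° = 0.17486454 rad
x = r_b·(cos φ + φ·sin φ) = 53.430765·(0.98475011 + 0.17486454·0.17397474) = 54.241423
y = r_b·(sin φ − φ·cos φ) = 53.430765·(0.17397474 − 0.17486454·0.98475011) = 0.094939

x=54.241423 y=0.094939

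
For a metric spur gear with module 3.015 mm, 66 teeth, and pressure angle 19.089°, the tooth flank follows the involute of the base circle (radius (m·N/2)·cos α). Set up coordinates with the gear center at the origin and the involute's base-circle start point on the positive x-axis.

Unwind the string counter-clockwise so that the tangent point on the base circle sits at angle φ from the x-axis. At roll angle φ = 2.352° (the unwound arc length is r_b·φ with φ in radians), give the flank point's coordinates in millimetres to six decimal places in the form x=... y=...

x=94.103128 y=0.002168

pitch radius r_p = m·N/2 = 3.015·66/2 = 99.495000
base radius r_b = r_p·cos α = 99.495000·cos 19.089° = 94.023941
roll angle φ = 2.352° = 0.04105014 rad
x = r_b·(cos φ + φ·sin φ) = 94.023941·(0.99915756 + 0.04105014·0.04103862) = 94.103128
y = r_b·(sin φ − φ·cos φ) = 94.023941·(0.04103862 − 0.04105014·0.99915756) = 0.002168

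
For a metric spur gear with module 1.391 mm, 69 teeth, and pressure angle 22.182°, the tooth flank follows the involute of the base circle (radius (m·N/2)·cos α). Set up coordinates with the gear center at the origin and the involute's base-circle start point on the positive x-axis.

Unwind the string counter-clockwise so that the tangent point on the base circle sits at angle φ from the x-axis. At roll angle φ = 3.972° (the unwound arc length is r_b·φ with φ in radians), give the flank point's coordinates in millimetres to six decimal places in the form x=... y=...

x=44.544414 y=0.004933

pitch radius r_p = m·N/2 = 1.391·69/2 = 47.989500
base radius r_b = r_p·cos α = 47.989500·cos 22.182° = 44.437761
roll angle φ = 3.972° = 0.06932448 rad
x = r_b·(cos φ + φ·sin φ) = 44.437761·(0.99759802 + 0.06932448·0.06926896) = 44.544414
y = r_b·(sin φ − φ·cos φ) = 44.437761·(0.06926896 − 0.06932448·0.99759802) = 0.004933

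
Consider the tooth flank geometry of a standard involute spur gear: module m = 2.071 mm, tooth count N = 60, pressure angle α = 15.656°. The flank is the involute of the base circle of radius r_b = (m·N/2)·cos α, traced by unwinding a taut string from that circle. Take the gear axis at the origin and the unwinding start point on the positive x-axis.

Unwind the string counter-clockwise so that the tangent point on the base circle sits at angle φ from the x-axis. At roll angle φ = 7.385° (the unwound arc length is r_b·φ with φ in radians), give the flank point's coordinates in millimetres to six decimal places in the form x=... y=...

pitch radius r_p = m·N/2 = 2.071·60/2 = 62.130000
base radius r_b = r_p·cos α = 62.130000·cos 15.656° = 59.824932
roll angle φ = 7.385° = 0.12889257 rad
x = r_b·(cos φ + φ·sin φ) = 59.824932·(0.99170485 + 0.12889257·0.12853597) = 60.319814
y = r_b·(sin φ − φ·cos φ) = 59.824932·(0.12853597 − 0.12889257·0.99170485) = 0.042631

x=60.319814 y=0.042631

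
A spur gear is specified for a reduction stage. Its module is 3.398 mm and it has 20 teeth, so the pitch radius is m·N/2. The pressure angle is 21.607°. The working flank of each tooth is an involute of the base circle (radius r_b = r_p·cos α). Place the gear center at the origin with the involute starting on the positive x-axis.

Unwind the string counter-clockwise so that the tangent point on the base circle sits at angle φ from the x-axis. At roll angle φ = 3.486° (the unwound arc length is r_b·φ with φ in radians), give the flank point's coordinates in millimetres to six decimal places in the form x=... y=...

x=31.650696 y=0.002371

pitch radius r_p = m·N/2 = 3.398·20/2 = 33.980000
base radius r_b = r_p·cos α = 33.980000·cos 21.607° = 31.592277
roll angle φ = 3.486° = 0.06084218 rad
x = r_b·(cos φ + φ·sin φ) = 31.592277·(0.99814969 + 0.06084218·0.06080465) = 31.650696
y = r_b·(sin φ − φ·cos φ) = 31.592277·(0.06080465 − 0.06084218·0.99814969) = 0.002371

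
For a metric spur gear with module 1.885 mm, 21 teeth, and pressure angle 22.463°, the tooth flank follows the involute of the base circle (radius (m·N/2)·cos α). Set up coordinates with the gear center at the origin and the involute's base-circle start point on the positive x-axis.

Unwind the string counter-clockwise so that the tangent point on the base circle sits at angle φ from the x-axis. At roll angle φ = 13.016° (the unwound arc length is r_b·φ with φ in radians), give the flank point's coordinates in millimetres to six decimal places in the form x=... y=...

pitch radius r_p = m·N/2 = 1.885·21/2 = 19.792500
base radius r_b = r_p·cos α = 19.792500·cos 22.463° = 18.290773
roll angle φ = 13.016° = 0.22717206 rad
x = r_b·(cos φ + φ·sin φ) = 18.290773·(0.97430721 + 0.22717206·0.22522314) = 18.756669
y = r_b·(sin φ − φ·cos φ) = 18.290773·(0.22522314 − 0.22717206·0.97430721) = 0.071110

x=18.756669 y=0.071110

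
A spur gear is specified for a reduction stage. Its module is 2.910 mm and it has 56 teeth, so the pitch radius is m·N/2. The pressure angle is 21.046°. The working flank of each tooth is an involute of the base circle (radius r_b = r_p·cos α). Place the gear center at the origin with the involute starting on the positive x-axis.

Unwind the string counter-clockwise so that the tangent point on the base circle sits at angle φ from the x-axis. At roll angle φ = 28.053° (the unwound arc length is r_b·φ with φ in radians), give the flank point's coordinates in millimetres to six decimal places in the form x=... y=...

x=84.620534 y=2.904494

pitch radius r_p = m·N/2 = 2.910·56/2 = 81.480000
base radius r_b = r_p·cos α = 81.480000·cos 21.046° = 76.044666
roll angle φ = 28.053° = 0.48961722 rad
x = r_b·(cos φ + φ·sin φ) = 76.044666·(0.88251294 + 0.48961722·0.47028811) = 84.620534
y = r_b·(sin φ − φ·cos φ) = 76.044666·(0.47028811 − 0.48961722·0.88251294) = 2.904494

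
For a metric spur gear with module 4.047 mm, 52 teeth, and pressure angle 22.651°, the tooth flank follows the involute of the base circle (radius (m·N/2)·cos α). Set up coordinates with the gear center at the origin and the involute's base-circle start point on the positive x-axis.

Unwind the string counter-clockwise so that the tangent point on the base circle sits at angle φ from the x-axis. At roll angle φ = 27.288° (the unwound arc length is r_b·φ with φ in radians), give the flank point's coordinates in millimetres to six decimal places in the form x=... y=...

x=107.502508 y=3.418132

pitch radius r_p = m·N/2 = 4.047·52/2 = 105.222000
base radius r_b = r_p·cos α = 105.222000·cos 22.651° = 97.105994
roll angle φ = 27.288° = 0.47626545 rad
x = r_b·(cos φ + φ·sin φ) = 97.105994·(0.88871327 + 0.47626545·0.45846343) = 107.502508
y = r_b·(sin φ − φ·cos φ) = 97.105994·(0.45846343 − 0.47626545·0.88871327) = 3.418132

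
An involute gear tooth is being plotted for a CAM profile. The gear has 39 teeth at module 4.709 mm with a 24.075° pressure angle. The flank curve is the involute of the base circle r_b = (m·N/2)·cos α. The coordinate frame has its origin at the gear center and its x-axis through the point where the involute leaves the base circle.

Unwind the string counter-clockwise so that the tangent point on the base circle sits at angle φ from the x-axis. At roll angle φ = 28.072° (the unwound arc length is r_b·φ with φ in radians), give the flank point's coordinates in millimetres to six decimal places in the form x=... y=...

pitch radius r_p = m·N/2 = 4.709·39/2 = 91.825500
base radius r_b = r_p·cos α = 91.825500·cos 24.075° = 83.837807
roll angle φ = 28.072° = 0.48994883 rad
x = r_b·(cos φ + φ·sin φ) = 83.837807·(0.88235694 + 0.48994883·0.47058074) = 93.304556
y = r_b·(sin φ − φ·cos φ) = 83.837807·(0.47058074 − 0.48994883·0.88235694) = 3.208556

x=93.304556 y=3.208556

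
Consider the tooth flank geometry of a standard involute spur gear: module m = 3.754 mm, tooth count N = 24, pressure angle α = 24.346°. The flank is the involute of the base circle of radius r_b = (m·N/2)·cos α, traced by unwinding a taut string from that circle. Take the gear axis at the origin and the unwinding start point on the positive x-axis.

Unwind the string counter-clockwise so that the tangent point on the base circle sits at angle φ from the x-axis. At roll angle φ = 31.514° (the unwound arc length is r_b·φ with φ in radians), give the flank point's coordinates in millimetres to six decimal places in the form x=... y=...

x=46.788424 y=2.208280

pitch radius r_p = m·N/2 = 3.754·24/2 = 45.048000
base radius r_b = r_p·cos α = 45.048000·cos 24.346° = 41.041998
roll angle φ = 31.514° = 0.55002306 rad
x = r_b·(cos φ + φ·sin φ) = 41.041998·(0.85251247 + 0.55002306·0.52270689) = 46.788424
y = r_b·(sin φ − φ·cos φ) = 41.041998·(0.52270689 − 0.55002306·0.85251247) = 2.208280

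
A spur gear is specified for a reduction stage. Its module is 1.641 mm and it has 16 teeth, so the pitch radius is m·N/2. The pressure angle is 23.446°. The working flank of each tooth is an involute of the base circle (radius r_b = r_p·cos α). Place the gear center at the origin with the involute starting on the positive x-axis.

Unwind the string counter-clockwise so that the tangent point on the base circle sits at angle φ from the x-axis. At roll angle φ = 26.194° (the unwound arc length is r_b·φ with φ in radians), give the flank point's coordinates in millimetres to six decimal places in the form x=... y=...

pitch radius r_p = m·N/2 = 1.641·16/2 = 13.128000
base radius r_b = r_p·cos α = 13.128000·cos 23.446° = 12.044093
roll angle φ = 26.194° = 0.45717154 rad
x = r_b·(cos φ + φ·sin φ) = 12.044093·(0.89730460 + 0.45717154·0.44141189) = 13.237729
y = r_b·(sin φ − φ·cos φ) = 12.044093·(0.44141189 − 0.45717154·0.89730460) = 0.375652

x=13.237729 y=0.375652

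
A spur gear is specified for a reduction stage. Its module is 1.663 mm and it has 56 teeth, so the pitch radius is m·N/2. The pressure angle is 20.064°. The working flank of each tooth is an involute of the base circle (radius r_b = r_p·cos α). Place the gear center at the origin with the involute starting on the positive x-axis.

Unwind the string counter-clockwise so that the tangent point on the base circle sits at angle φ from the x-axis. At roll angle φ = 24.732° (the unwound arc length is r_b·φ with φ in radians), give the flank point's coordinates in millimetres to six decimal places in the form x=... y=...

x=47.624942 y=1.150891

pitch radius r_p = m·N/2 = 1.663·56/2 = 46.564000
base radius r_b = r_p·cos α = 46.564000·cos 20.064° = 43.738031
roll angle φ = 24.732° = 0.43165483 rad
x = r_b·(cos φ + φ·sin φ) = 43.738031·(0.90827465 + 0.43165483·0.41837442) = 47.624942
y = r_b·(sin φ − φ·cos φ) = 43.738031·(0.41837442 − 0.43165483·0.90827465) = 1.150891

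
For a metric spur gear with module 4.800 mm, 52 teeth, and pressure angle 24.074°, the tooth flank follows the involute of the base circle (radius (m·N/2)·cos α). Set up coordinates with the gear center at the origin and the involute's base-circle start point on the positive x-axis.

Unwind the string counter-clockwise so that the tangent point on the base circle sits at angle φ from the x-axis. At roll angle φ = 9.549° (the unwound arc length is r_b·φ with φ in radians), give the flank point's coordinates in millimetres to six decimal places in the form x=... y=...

pitch radius r_p = m·N/2 = 4.800·52/2 = 124.800000
base radius r_b = r_p·cos α = 124.800000·cos 24.074° = 113.944818
roll angle φ = 9.549° = 0.16666149 rad
x = r_b·(cos φ + φ·sin φ) = 113.944818·(0.98614409 + 0.16666149·0.16589103) = 115.516315
y = r_b·(sin φ − φ·cos φ) = 113.944818·(0.16589103 − 0.16666149·0.98614409) = 0.175336

x=115.516315 y=0.175336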